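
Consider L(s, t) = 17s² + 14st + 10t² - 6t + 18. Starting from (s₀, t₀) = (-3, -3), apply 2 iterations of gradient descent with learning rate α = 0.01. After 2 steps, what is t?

-1.2576

∇L = (34s + 14t, 14s + 20t - 6)
(s₁, t₁) = (-3, -3) − 0.01·(-144, -108) = (-1.56, -1.92)
(s₂, t₂) = (-1.56, -1.92) − 0.01·(-79.92, -66.24) = (-0.7608, -1.2576)
t = -1.2576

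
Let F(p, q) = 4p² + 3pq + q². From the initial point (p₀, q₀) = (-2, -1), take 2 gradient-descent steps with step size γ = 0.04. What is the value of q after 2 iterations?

-0.4768

∇F = (8p + 3q, 3p + 2q)
(p₁, q₁) = (-2, -1) − 0.04·(-19, -8) = (-1.24, -0.68)
(p₂, q₂) = (-1.24, -0.68) − 0.04·(-11.96, -5.08) = (-0.7616, -0.4768)
q = -0.4768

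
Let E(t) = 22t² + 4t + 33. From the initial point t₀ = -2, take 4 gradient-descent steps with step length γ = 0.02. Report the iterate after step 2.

-0.1184

E′(t) = 44t + 4
t₁ = -2 − 0.02·(-84) = -0.32
t₂ = -0.32 − 0.02·(-10.08) = -0.1184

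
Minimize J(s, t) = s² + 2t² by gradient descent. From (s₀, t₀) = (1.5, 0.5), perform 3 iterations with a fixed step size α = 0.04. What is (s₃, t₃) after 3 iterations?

∇J = (2s, 4t)
(s₁, t₁) = (1.5, 0.5) − 0.04·(3, 2) = (1.38, 0.42)
(s₂, t₂) = (1.38, 0.42) − 0.04·(2.76, 1.68) = (1.2696, 0.3528)
(s₃, t₃) = (1.2696, 0.3528) − 0.04·(2.5392, 1.4112) = (1.168032, 0.296352)

(1.168032, 0.296352)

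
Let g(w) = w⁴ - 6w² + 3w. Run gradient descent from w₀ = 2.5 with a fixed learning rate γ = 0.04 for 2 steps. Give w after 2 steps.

g′(w) = 4w³ - 12w + 3
Step 1: g′(2.5) = 35.5; w₁ = 2.5 − 0.04·35.5 = 1.08
Step 2: g′(1.08) = -4.921152; w₂ = 1.08 − 0.04·(-4.921152) = 1.27684608

1.27684608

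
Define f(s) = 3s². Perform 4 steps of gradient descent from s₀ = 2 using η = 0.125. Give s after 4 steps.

0.0078125

f′(s) = 6s
s₁ = 2 − 0.125·12 = 0.5
s₂ = 0.5 − 0.125·3 = 0.125
s₃ = 0.125 − 0.125·0.75 = 0.03125
s₄ = 0.03125 − 0.125·0.1875 = 0.0078125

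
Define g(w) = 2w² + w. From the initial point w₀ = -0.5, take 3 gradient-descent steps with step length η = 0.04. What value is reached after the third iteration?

-0.398176

g′(w) = 4w + 1
Step 1: g′(-0.5) = -1; w₁ = -0.5 − 0.04·(-1) = -0.46
Step 2: g′(-0.46) = -0.84; w₂ = -0.46 − 0.04·(-0.84) = -0.4264
Step 3: g′(-0.4264) = -0.7056; w₃ = -0.4264 − 0.04·(-0.7056) = -0.398176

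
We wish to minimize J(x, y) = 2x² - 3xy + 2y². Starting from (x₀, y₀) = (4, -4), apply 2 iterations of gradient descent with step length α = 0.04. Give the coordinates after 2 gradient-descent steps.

∇J = (4x - 3y, -3x + 4y)
(x₁, y₁) = (4, -4) − 0.04·(28, -28) = (2.88, -2.88)
(x₂, y₂) = (2.88, -2.88) − 0.04·(20.16, -20.16) = (2.0736, -2.0736)

(2.0736, -2.0736)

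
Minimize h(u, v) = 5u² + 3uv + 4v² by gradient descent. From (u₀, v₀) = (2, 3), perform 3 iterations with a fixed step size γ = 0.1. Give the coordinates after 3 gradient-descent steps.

∇h = (10u + 3v, 3u + 8v)
(u₁, v₁) = (2, 3) − 0.1·(29, 30) = (-0.9, 0)
(u₂, v₂) = (-0.9, 0) − 0.1·(-9, -2.7) = (0, 0.27)
(u₃, v₃) = (0, 0.27) − 0.1·(0.81, 2.16) = (-0.081, 0.054)

(-0.081, 0.054)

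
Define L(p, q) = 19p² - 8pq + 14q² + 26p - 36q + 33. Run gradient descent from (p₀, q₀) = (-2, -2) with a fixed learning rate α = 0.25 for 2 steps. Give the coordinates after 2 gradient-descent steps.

∇L = (38p - 8q + 26, -8p + 28q - 36)
Step 1: at (-2, -2), ∇L = (-34, -76) → (-2, -2) − 0.25·(-34, -76) = (6.5, 17)
Step 2: at (6.5, 17), ∇L = (137, 388) → (6.5, 17) − 0.25·(137, 388) = (-27.75, -80)

(-27.75, -80)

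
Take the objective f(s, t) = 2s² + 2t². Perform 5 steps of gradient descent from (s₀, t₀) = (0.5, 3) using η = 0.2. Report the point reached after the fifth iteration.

(0.00016, 0.00096)

∇f = (4s, 4t)
(s₁, t₁) = (0.5, 3) − 0.2·(2, 12) = (0.1, 0.6)
(s₂, t₂) = (0.1, 0.6) − 0.2·(0.4, 2.4) = (0.02, 0.12)
(s₃, t₃) = (0.02, 0.12) − 0.2·(0.08, 0.48) = (0.004, 0.024)
(s₄, t₄) = (0.004, 0.024) − 0.2·(0.016, 0.096) = (0.0008, 0.0048)
(s₅, t₅) = (0.0008, 0.0048) − 0.2·(0.0032, 0.0192) = (0.00016, 0.00096)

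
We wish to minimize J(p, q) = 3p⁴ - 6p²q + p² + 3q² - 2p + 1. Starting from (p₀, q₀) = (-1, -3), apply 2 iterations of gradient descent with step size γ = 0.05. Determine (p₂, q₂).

∇J = (12p³ - 12pq + 2p - 2, -6p² + 6q)
Step 1: at (-1, -3), ∇J = (-52, -24) → (-1, -3) − 0.05·(-52, -24) = (1.6, -1.8)
Step 2: at (1.6, -1.8), ∇J = (84.912, -26.16) → (1.6, -1.8) − 0.05·(84.912, -26.16) = (-2.6456, -0.492)

(-2.6456, -0.492)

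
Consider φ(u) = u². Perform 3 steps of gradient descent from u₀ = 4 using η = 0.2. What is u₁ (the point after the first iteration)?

φ′(u) = 2u
Step 1: φ′(4) = 8; u₁ = 4 − 0.2·8 = 2.4

2.4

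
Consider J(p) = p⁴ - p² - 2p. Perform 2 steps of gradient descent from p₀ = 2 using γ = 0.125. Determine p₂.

J′(p) = 4p³ - 2p - 2
p₁ = 2 − 0.125·26 = -1.25
p₂ = -1.25 − 0.125·(-7.3125) = -0.3359375

-0.3359375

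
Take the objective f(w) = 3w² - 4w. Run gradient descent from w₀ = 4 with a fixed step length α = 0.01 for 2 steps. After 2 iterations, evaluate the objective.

f′(w) = 6w - 4
Step 1: f′(4) = 20; w₁ = 4 − 0.01·20 = 3.8
Step 2: f′(3.8) = 18.8; w₂ = 3.8 − 0.01·18.8 = 3.612
f(3.612) = 24.691632

24.691632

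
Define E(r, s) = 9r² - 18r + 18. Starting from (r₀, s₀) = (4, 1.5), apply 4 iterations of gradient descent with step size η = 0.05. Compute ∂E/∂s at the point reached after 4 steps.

0

∇E = (18r - 18, 0)
Step 1: at (4, 1.5), ∇E = (54, 0) → (4, 1.5) − 0.05·(54, 0) = (1.3, 1.5)
Step 2: at (1.3, 1.5), ∇E = (5.4, 0) → (1.3, 1.5) − 0.05·(5.4, 0) = (1.03, 1.5)
Step 3: at (1.03, 1.5), ∇E = (0.54, 0) → (1.03, 1.5) − 0.05·(0.54, 0) = (1.003, 1.5)
Step 4: at (1.003, 1.5), ∇E = (0.054, 0) → (1.003, 1.5) − 0.05·(0.054, 0) = (1.0003, 1.5)
∂E/∂s at (1.0003, 1.5) = 0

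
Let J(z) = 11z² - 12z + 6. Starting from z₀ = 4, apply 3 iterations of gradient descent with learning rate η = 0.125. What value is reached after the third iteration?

-17.96875

J′(z) = 22z - 12
z₁ = 4 − 0.125·76 = -5.5
z₂ = -5.5 − 0.125·(-133) = 11.125
z₃ = 11.125 − 0.125·232.75 = -17.96875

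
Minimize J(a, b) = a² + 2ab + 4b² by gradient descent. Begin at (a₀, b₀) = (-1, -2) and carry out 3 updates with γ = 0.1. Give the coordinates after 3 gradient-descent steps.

(-0.232, 0.064)

∇J = (2a + 2b, 2a + 8b)
Step 1: at (-1, -2), ∇J = (-6, -18) → (-1, -2) − 0.1·(-6, -18) = (-0.4, -0.2)
Step 2: at (-0.4, -0.2), ∇J = (-1.2, -2.4) → (-0.4, -0.2) − 0.1·(-1.2, -2.4) = (-0.28, 0.04)
Step 3: at (-0.28, 0.04), ∇J = (-0.48, -0.24) → (-0.28, 0.04) − 0.1·(-0.48, -0.24) = (-0.232, 0.064)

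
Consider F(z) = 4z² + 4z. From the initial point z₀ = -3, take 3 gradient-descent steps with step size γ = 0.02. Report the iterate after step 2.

F′(z) = 8z + 4
z₁ = -3 − 0.02·(-20) = -2.6
z₂ = -2.6 − 0.02·(-16.8) = -2.264

-2.264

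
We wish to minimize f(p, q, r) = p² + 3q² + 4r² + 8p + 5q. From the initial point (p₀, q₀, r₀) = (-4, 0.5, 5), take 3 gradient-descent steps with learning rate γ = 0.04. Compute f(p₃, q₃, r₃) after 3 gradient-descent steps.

-7.168852118528

∇f = (2p + 8, 6q + 5, 8r)
Step 1: at (-4, 0.5, 5), ∇f = (0, 8, 40) → (-4, 0.5, 5) − 0.04·(0, 8, 40) = (-4, 0.18, 3.4)
Step 2: at (-4, 0.18, 3.4), ∇f = (0, 6.08, 27.2) → (-4, 0.18, 3.4) − 0.04·(0, 6.08, 27.2) = (-4, -0.0632, 2.312)
Step 3: at (-4, -0.0632, 2.312), ∇f = (0, 4.6208, 18.496) → (-4, -0.0632, 2.312) − 0.04·(0, 4.6208, 18.496) = (-4, -0.248032, 1.57216)
f(-4, -0.248032, 1.57216) = -7.168852118528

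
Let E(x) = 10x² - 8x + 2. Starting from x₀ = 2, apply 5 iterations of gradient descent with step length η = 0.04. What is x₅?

E′(x) = 20x - 8
x₁ = 2 − 0.04·32 = 0.72
x₂ = 0.72 − 0.04·6.4 = 0.464
x₃ = 0.464 − 0.04·1.28 = 0.4128
x₄ = 0.4128 − 0.04·0.256 = 0.40256
x₅ = 0.40256 − 0.04·0.0512 = 0.400512

0.400512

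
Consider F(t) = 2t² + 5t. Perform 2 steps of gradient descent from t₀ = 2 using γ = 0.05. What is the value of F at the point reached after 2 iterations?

F′(t) = 4t + 5
t₁ = 2 − 0.05·13 = 1.35
t₂ = 1.35 − 0.05·10.4 = 0.83
F(0.83) = 5.5278

5.5278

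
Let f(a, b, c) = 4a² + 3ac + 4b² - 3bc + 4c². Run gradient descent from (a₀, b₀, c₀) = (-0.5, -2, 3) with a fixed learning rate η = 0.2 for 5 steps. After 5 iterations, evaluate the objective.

∇f = (8a + 3c, 8b - 3c, 3a - 3b + 8c)
(a₁, b₁, c₁) = (-0.5, -2, 3) − 0.2·(5, -25, 28.5) = (-1.5, 3, -2.7)
(a₂, b₂, c₂) = (-1.5, 3, -2.7) − 0.2·(-20.1, 32.1, -35.1) = (2.52, -3.42, 4.32)
(a₃, b₃, c₃) = (2.52, -3.42, 4.32) − 0.2·(33.12, -40.32, 52.38) = (-4.104, 4.644, -6.156)
(a₄, b₄, c₄) = (-4.104, 4.644, -6.156) − 0.2·(-51.3, 55.62, -75.492) = (6.156, -6.48, 8.9424)
(a₅, b₅, c₅) = (6.156, -6.48, 8.9424) − 0.2·(76.0752, -78.6672, 109.4472) = (-9.05904, 9.25344, -12.94704)
f(-9.05904, 9.25344, -12.94704) = 2052.5500424448

2052.5500424448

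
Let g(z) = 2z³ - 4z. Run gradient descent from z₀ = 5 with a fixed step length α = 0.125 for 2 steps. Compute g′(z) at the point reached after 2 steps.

125142.06787109375

g′(z) = 6z² - 4
Step 1: g′(5) = 146; z₁ = 5 − 0.125·146 = -13.25
Step 2: g′(-13.25) = 1049.375; z₂ = -13.25 − 0.125·1049.375 = -144.421875
g′(z) at (-144.421875) = 125142.06787109375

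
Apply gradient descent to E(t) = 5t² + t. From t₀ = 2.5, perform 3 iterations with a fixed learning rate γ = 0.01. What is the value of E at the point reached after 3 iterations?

E′(t) = 10t + 1
Step 1: E′(2.5) = 26; t₁ = 2.5 − 0.01·26 = 2.24
Step 2: E′(2.24) = 23.4; t₂ = 2.24 − 0.01·23.4 = 2.006
Step 3: E′(2.006) = 21.06; t₃ = 2.006 − 0.01·21.06 = 1.7954
E(1.7954) = 17.9127058

17.9127058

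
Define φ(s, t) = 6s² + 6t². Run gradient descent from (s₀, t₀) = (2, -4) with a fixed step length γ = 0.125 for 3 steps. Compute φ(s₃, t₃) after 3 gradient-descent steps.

1.875

∇φ = (12s, 12t)
Step 1: at (2, -4), ∇φ = (24, -48) → (2, -4) − 0.125·(24, -48) = (-1, 2)
Step 2: at (-1, 2), ∇φ = (-12, 24) → (-1, 2) − 0.125·(-12, 24) = (0.5, -1)
Step 3: at (0.5, -1), ∇φ = (6, -12) → (0.5, -1) − 0.125·(6, -12) = (-0.25, 0.5)
φ(-0.25, 0.5) = 1.875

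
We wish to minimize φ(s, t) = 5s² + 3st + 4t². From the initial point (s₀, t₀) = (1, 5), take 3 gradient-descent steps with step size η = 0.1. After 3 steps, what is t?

0.181

∇φ = (10s + 3t, 3s + 8t)
Step 1: at (1, 5), ∇φ = (25, 43) → (1, 5) − 0.1·(25, 43) = (-1.5, 0.7)
Step 2: at (-1.5, 0.7), ∇φ = (-12.9, 1.1) → (-1.5, 0.7) − 0.1·(-12.9, 1.1) = (-0.21, 0.59)
Step 3: at (-0.21, 0.59), ∇φ = (-0.33, 4.09) → (-0.21, 0.59) − 0.1·(-0.33, 4.09) = (-0.177, 0.181)
t = 0.181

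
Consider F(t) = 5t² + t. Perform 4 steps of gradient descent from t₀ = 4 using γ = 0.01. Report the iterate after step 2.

F′(t) = 10t + 1
t₁ = 4 − 0.01·41 = 3.59
t₂ = 3.59 − 0.01·36.9 = 3.221

3.221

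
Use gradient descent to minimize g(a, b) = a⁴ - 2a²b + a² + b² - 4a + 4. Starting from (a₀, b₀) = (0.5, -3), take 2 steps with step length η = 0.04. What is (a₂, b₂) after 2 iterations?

∇g = (4a³ - 4ab + 2a - 4, -2a² + 2b)
Step 1: at (0.5, -3), ∇g = (3.5, -6.5) → (0.5, -3) − 0.04·(3.5, -6.5) = (0.36, -2.74)
Step 2: at (0.36, -2.74), ∇g = (0.852224, -5.7392) → (0.36, -2.74) − 0.04·(0.852224, -5.7392) = (0.32591104, -2.510432)

(0.32591104, -2.510432)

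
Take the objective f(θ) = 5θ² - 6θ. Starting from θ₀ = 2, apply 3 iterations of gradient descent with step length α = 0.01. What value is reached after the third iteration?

1.6206

f′(θ) = 10θ - 6
θ₁ = 2 − 0.01·14 = 1.86
θ₂ = 1.86 − 0.01·12.6 = 1.734
θ₃ = 1.734 − 0.01·11.34 = 1.6206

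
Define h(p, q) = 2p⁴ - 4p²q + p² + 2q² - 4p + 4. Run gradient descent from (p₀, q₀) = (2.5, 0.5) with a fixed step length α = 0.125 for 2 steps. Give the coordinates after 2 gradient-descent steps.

(1679, 73.6875)

∇h = (8p³ - 8pq + 2p - 4, -4p² + 4q)
(p₁, q₁) = (2.5, 0.5) − 0.125·(116, -23) = (-12, 3.375)
(p₂, q₂) = (-12, 3.375) − 0.125·(-13528, -562.5) = (1679, 73.6875)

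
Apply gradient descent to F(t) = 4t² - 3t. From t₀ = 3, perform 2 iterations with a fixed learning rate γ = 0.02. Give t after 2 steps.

F′(t) = 8t - 3
Step 1: F′(3) = 21; t₁ = 3 − 0.02·21 = 2.58
Step 2: F′(2.58) = 17.64; t₂ = 2.58 − 0.02·17.64 = 2.2272

2.2272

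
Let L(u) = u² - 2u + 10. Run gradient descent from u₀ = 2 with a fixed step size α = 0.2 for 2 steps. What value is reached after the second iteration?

L′(u) = 2u - 2
u₁ = 2 − 0.2·2 = 1.6
u₂ = 1.6 − 0.2·1.2 = 1.36

1.36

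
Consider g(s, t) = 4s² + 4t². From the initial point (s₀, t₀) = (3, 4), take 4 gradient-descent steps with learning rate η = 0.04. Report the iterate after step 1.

(2.04, 2.72)

∇g = (8s, 8t)
Step 1: at (3, 4), ∇g = (24, 32) → (3, 4) − 0.04·(24, 32) = (2.04, 2.72)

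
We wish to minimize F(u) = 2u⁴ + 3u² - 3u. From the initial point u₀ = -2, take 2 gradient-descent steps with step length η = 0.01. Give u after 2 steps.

F′(u) = 8u³ + 6u - 3
Step 1: F′(-2) = -79; u₁ = -2 − 0.01·(-79) = -1.21
Step 2: F′(-1.21) = -24.432488; u₂ = -1.21 − 0.01·(-24.432488) = -0.96567512

-0.96567512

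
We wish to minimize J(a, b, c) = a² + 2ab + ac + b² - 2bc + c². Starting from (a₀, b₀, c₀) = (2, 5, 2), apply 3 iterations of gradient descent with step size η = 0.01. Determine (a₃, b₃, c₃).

∇J = (2a + 2b + c, 2a + 2b - 2c, a - 2b + 2c)
Step 1: at (2, 5, 2), ∇J = (16, 10, -4) → (2, 5, 2) − 0.01·(16, 10, -4) = (1.84, 4.9, 2.04)
Step 2: at (1.84, 4.9, 2.04), ∇J = (15.52, 9.4, -3.88) → (1.84, 4.9, 2.04) − 0.01·(15.52, 9.4, -3.88) = (1.6848, 4.806, 2.0788)
Step 3: at (1.6848, 4.806, 2.0788), ∇J = (15.0604, 8.824, -3.7696) → (1.6848, 4.806, 2.0788) − 0.01·(15.0604, 8.824, -3.7696) = (1.534196, 4.71776, 2.116496)

(1.534196, 4.71776, 2.116496)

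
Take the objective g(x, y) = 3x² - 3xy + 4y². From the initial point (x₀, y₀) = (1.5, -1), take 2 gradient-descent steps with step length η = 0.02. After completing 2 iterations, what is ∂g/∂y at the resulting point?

∇g = (6x - 3y, -3x + 8y)
(x₁, y₁) = (1.5, -1) − 0.02·(12, -12.5) = (1.26, -0.75)
(x₂, y₂) = (1.26, -0.75) − 0.02·(9.81, -9.78) = (1.0638, -0.5544)
∂g/∂y at (1.0638, -0.5544) = -7.6266

-7.6266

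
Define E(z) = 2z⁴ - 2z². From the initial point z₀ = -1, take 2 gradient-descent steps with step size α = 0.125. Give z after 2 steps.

E′(z) = 8z³ - 4z
Step 1: E′(-1) = -4; z₁ = -1 − 0.125·(-4) = -0.5
Step 2: E′(-0.5) = 1; z₂ = -0.5 − 0.125·1 = -0.625

-0.625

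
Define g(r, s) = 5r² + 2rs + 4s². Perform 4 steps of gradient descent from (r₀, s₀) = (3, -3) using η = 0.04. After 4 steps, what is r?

∇g = (10r + 2s, 2r + 8s)
(r₁, s₁) = (3, -3) − 0.04·(24, -18) = (2.04, -2.28)
(r₂, s₂) = (2.04, -2.28) − 0.04·(15.84, -14.16) = (1.4064, -1.7136)
(r₃, s₃) = (1.4064, -1.7136) − 0.04·(10.6368, -10.896) = (0.980928, -1.27776)
(r₄, s₄) = (0.980928, -1.27776) − 0.04·(7.25376, -8.260224) = (0.6907776, -0.94735104)
r = 0.6907776

0.6907776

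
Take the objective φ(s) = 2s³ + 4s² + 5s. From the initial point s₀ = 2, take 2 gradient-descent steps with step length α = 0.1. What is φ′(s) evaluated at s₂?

φ′(s) = 6s² + 8s + 5
Step 1: φ′(2) = 45; s₁ = 2 − 0.1·45 = -2.5
Step 2: φ′(-2.5) = 22.5; s₂ = -2.5 − 0.1·22.5 = -4.75
φ′(s) at (-4.75) = 102.375

102.375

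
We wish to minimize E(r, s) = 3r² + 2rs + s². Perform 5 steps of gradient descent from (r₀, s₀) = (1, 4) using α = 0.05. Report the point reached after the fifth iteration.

∇E = (6r + 2s, 2r + 2s)
Step 1: at (1, 4), ∇E = (14, 10) → (1, 4) − 0.05·(14, 10) = (0.3, 3.5)
Step 2: at (0.3, 3.5), ∇E = (8.8, 7.6) → (0.3, 3.5) − 0.05·(8.8, 7.6) = (-0.14, 3.12)
Step 3: at (-0.14, 3.12), ∇E = (5.4, 5.96) → (-0.14, 3.12) − 0.05·(5.4, 5.96) = (-0.41, 2.822)
Step 4: at (-0.41, 2.822), ∇E = (3.184, 4.824) → (-0.41, 2.822) − 0.05·(3.184, 4.824) = (-0.5692, 2.5808)
Step 5: at (-0.5692, 2.5808), ∇E = (1.7464, 4.0232) → (-0.5692, 2.5808) − 0.05·(1.7464, 4.0232) = (-0.65652, 2.37964)

(-0.65652, 2.37964)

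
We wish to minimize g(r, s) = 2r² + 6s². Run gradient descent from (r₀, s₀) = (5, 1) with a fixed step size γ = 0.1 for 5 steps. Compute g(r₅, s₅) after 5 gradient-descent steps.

∇g = (4r, 12s)
(r₁, s₁) = (5, 1) − 0.1·(20, 12) = (3, -0.2)
(r₂, s₂) = (3, -0.2) − 0.1·(12, -2.4) = (1.8, 0.04)
(r₃, s₃) = (1.8, 0.04) − 0.1·(7.2, 0.48) = (1.08, -0.008)
(r₄, s₄) = (1.08, -0.008) − 0.1·(4.32, -0.096) = (0.648, 0.0016)
(r₅, s₅) = (0.648, 0.0016) − 0.1·(2.592, 0.0192) = (0.3888, -0.00032)
g(0.3888, -0.00032) = 0.3023314944

0.3023314944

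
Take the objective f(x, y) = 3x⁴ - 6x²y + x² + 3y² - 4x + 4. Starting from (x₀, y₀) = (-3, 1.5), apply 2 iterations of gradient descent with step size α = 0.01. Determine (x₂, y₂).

∇f = (12x³ - 12xy + 2x - 4, -6x² + 6y)
Step 1: at (-3, 1.5), ∇f = (-280, -45) → (-3, 1.5) − 0.01·(-280, -45) = (-0.2, 1.95)
Step 2: at (-0.2, 1.95), ∇f = (0.184, 11.46) → (-0.2, 1.95) − 0.01·(0.184, 11.46) = (-0.20184, 1.8354)

(-0.20184, 1.8354)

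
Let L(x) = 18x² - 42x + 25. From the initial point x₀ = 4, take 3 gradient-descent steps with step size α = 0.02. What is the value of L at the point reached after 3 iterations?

0.569633148928

L′(x) = 36x - 42
x₁ = 4 − 0.02·102 = 1.96
x₂ = 1.96 − 0.02·28.56 = 1.3888
x₃ = 1.3888 − 0.02·7.9968 = 1.228864
L(1.228864) = 0.569633148928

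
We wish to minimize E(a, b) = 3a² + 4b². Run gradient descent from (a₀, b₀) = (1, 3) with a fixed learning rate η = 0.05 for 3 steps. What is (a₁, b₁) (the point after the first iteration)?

∇E = (6a, 8b)
Step 1: at (1, 3), ∇E = (6, 24) → (1, 3) − 0.05·(6, 24) = (0.7, 1.8)

(0.7, 1.8)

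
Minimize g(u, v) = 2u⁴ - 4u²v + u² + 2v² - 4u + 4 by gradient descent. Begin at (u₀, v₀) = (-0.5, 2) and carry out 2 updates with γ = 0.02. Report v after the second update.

1.734528

∇g = (8u³ - 8uv + 2u - 4, -4u² + 4v)
(u₁, v₁) = (-0.5, 2) − 0.02·(2, 7) = (-0.54, 1.86)
(u₂, v₂) = (-0.54, 1.86) − 0.02·(1.695488, 6.2736) = (-0.57390976, 1.734528)
v = 1.734528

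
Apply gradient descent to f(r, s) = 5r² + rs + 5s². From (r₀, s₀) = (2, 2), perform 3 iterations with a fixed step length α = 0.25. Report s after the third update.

∇f = (10r + s, r + 10s)
(r₁, s₁) = (2, 2) − 0.25·(22, 22) = (-3.5, -3.5)
(r₂, s₂) = (-3.5, -3.5) − 0.25·(-38.5, -38.5) = (6.125, 6.125)
(r₃, s₃) = (6.125, 6.125) − 0.25·(67.375, 67.375) = (-10.71875, -10.71875)
s = -10.71875

-10.71875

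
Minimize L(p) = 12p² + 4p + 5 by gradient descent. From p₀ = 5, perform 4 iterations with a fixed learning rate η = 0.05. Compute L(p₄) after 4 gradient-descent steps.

L′(p) = 24p + 4
Step 1: L′(5) = 124; p₁ = 5 − 0.05·124 = -1.2
Step 2: L′(-1.2) = -24.8; p₂ = -1.2 − 0.05·(-24.8) = 0.04
Step 3: L′(0.04) = 4.96; p₃ = 0.04 − 0.05·4.96 = -0.208
Step 4: L′(-0.208) = -0.992; p₄ = -0.208 − 0.05·(-0.992) = -0.1584
L(-0.1584) = 4.66748672

4.66748672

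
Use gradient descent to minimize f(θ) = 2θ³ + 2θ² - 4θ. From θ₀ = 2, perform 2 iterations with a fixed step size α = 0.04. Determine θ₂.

f′(θ) = 6θ² + 4θ - 4
Step 1: f′(2) = 28; θ₁ = 2 − 0.04·28 = 0.88
Step 2: f′(0.88) = 4.1664; θ₂ = 0.88 − 0.04·4.1664 = 0.713344

0.713344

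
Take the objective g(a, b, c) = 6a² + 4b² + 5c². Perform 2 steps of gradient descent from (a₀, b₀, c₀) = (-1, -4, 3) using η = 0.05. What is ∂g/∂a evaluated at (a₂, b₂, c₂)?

∇g = (12a, 8b, 10c)
Step 1: at (-1, -4, 3), ∇g = (-12, -32, 30) → (-1, -4, 3) − 0.05·(-12, -32, 30) = (-0.4, -2.4, 1.5)
Step 2: at (-0.4, -2.4, 1.5), ∇g = (-4.8, -19.2, 15) → (-0.4, -2.4, 1.5) − 0.05·(-4.8, -19.2, 15) = (-0.16, -1.44, 0.75)
∂g/∂a at (-0.16, -1.44, 0.75) = -1.92

-1.92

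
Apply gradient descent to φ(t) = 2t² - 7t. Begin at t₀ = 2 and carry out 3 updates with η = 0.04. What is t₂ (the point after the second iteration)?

1.9264

φ′(t) = 4t - 7
t₁ = 2 − 0.04·1 = 1.96
t₂ = 1.96 − 0.04·0.84 = 1.9264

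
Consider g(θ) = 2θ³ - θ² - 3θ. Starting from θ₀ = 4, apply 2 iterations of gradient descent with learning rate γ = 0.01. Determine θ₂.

2.64765

g′(θ) = 6θ² - 2θ - 3
θ₁ = 4 − 0.01·85 = 3.15
θ₂ = 3.15 − 0.01·50.235 = 2.64765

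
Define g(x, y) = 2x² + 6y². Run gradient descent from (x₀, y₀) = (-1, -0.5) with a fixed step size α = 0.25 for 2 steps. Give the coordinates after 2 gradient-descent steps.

(0, -2)

∇g = (4x, 12y)
(x₁, y₁) = (-1, -0.5) − 0.25·(-4, -6) = (0, 1)
(x₂, y₂) = (0, 1) − 0.25·(0, 12) = (0, -2)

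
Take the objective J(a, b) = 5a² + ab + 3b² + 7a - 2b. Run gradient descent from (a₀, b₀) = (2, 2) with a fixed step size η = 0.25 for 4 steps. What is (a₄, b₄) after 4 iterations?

∇J = (10a + b + 7, a + 6b - 2)
Step 1: at (2, 2), ∇J = (29, 12) → (2, 2) − 0.25·(29, 12) = (-5.25, -1)
Step 2: at (-5.25, -1), ∇J = (-46.5, -13.25) → (-5.25, -1) − 0.25·(-46.5, -13.25) = (6.375, 2.3125)
Step 3: at (6.375, 2.3125), ∇J = (73.0625, 18.25) → (6.375, 2.3125) − 0.25·(73.0625, 18.25) = (-11.890625, -2.25)
Step 4: at (-11.890625, -2.25), ∇J = (-114.15625, -27.390625) → (-11.890625, -2.25) − 0.25·(-114.15625, -27.390625) = (16.6484375, 4.59765625)

(16.6484375, 4.59765625)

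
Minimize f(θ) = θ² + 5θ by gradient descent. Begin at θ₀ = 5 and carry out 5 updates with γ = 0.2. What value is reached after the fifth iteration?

f′(θ) = 2θ + 5
Step 1: f′(5) = 15; θ₁ = 5 − 0.2·15 = 2
Step 2: f′(2) = 9; θ₂ = 2 − 0.2·9 = 0.2
Step 3: f′(0.2) = 5.4; θ₃ = 0.2 − 0.2·5.4 = -0.88
Step 4: f′(-0.88) = 3.24; θ₄ = -0.88 − 0.2·3.24 = -1.528
Step 5: f′(-1.528) = 1.944; θ₅ = -1.528 − 0.2·1.944 = -1.9168

-1.9168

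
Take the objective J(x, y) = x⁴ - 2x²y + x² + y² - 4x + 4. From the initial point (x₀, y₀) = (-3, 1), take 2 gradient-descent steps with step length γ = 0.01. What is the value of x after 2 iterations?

∇J = (4x³ - 4xy + 2x - 4, -2x² + 2y)
(x₁, y₁) = (-3, 1) − 0.01·(-106, -16) = (-1.94, 1.16)
(x₂, y₂) = (-1.94, 1.16) − 0.01·(-28.083936, -5.2072) = (-1.65916064, 1.212072)
x = -1.65916064

-1.65916064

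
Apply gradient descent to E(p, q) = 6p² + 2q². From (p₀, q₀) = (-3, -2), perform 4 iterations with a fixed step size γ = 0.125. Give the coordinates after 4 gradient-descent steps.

∇E = (12p, 4q)
Step 1: at (-3, -2), ∇E = (-36, -8) → (-3, -2) − 0.125·(-36, -8) = (1.5, -1)
Step 2: at (1.5, -1), ∇E = (18, -4) → (1.5, -1) − 0.125·(18, -4) = (-0.75, -0.5)
Step 3: at (-0.75, -0.5), ∇E = (-9, -2) → (-0.75, -0.5) − 0.125·(-9, -2) = (0.375, -0.25)
Step 4: at (0.375, -0.25), ∇E = (4.5, -1) → (0.375, -0.25) − 0.125·(4.5, -1) = (-0.1875, -0.125)

(-0.1875, -0.125)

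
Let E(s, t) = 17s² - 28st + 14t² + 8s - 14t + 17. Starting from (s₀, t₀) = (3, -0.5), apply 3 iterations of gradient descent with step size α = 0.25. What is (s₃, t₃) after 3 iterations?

∇E = (34s - 28t + 8, -28s + 28t - 14)
(s₁, t₁) = (3, -0.5) − 0.25·(124, -112) = (-28, 27.5)
(s₂, t₂) = (-28, 27.5) − 0.25·(-1714, 1540) = (400.5, -357.5)
(s₃, t₃) = (400.5, -357.5) − 0.25·(23635, -21238) = (-5508.25, 4952)

(-5508.25, 4952)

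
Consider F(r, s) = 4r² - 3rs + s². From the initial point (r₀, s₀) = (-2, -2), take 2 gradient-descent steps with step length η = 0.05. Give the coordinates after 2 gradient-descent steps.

∇F = (8r - 3s, -3r + 2s)
Step 1: at (-2, -2), ∇F = (-10, 2) → (-2, -2) − 0.05·(-10, 2) = (-1.5, -2.1)
Step 2: at (-1.5, -2.1), ∇F = (-5.7, 0.3) → (-1.5, -2.1) − 0.05·(-5.7, 0.3) = (-1.215, -2.115)

(-1.215, -2.115)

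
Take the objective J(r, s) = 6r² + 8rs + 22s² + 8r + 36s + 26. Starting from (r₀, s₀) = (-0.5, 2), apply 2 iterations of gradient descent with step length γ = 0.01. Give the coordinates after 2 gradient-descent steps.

∇J = (12r + 8s + 8, 8r + 44s + 36)
Step 1: at (-0.5, 2), ∇J = (18, 120) → (-0.5, 2) − 0.01·(18, 120) = (-0.68, 0.8)
Step 2: at (-0.68, 0.8), ∇J = (6.24, 65.76) → (-0.68, 0.8) − 0.01·(6.24, 65.76) = (-0.7424, 0.1424)

(-0.7424, 0.1424)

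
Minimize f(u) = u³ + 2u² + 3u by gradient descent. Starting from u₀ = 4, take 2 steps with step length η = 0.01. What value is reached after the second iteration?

f′(u) = 3u² + 4u + 3
u₁ = 4 − 0.01·67 = 3.33
u₂ = 3.33 − 0.01·49.5867 = 2.834133

2.834133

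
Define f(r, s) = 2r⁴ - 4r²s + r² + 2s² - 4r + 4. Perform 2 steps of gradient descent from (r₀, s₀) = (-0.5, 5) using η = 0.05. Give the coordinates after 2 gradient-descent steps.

∇f = (8r³ - 8rs + 2r - 4, -4r² + 4s)
(r₁, s₁) = (-0.5, 5) − 0.05·(14, 19) = (-1.2, 4.05)
(r₂, s₂) = (-1.2, 4.05) − 0.05·(18.656, 10.44) = (-2.1328, 3.528)

(-2.1328, 3.528)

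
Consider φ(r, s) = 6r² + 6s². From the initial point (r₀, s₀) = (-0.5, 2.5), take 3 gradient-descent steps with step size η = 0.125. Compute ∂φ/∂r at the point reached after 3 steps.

∇φ = (12r, 12s)
(r₁, s₁) = (-0.5, 2.5) − 0.125·(-6, 30) = (0.25, -1.25)
(r₂, s₂) = (0.25, -1.25) − 0.125·(3, -15) = (-0.125, 0.625)
(r₃, s₃) = (-0.125, 0.625) − 0.125·(-1.5, 7.5) = (0.0625, -0.3125)
∂φ/∂r at (0.0625, -0.3125) = 0.75

0.75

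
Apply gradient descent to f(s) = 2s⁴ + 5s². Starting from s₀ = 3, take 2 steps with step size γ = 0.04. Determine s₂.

f′(s) = 8s³ + 10s
s₁ = 3 − 0.04·246 = -6.84
s₂ = -6.84 − 0.04·(-2628.508032) = 98.30032128

98.30032128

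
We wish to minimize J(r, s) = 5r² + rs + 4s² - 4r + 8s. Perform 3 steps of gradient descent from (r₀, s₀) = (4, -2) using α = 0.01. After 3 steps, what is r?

∇J = (10r + s - 4, r + 8s + 8)
Step 1: at (4, -2), ∇J = (34, -4) → (4, -2) − 0.01·(34, -4) = (3.66, -1.96)
Step 2: at (3.66, -1.96), ∇J = (30.64, -4.02) → (3.66, -1.96) − 0.01·(30.64, -4.02) = (3.3536, -1.9198)
Step 3: at (3.3536, -1.9198), ∇J = (27.6162, -4.0048) → (3.3536, -1.9198) − 0.01·(27.6162, -4.0048) = (3.077438, -1.879752)
r = 3.077438

3.077438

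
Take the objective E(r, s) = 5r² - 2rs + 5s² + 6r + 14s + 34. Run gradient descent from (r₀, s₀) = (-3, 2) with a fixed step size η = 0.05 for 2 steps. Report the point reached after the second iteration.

∇E = (10r - 2s + 6, -2r + 10s + 14)
(r₁, s₁) = (-3, 2) − 0.05·(-28, 40) = (-1.6, 0)
(r₂, s₂) = (-1.6, 0) − 0.05·(-10, 17.2) = (-1.1, -0.86)

(-1.1, -0.86)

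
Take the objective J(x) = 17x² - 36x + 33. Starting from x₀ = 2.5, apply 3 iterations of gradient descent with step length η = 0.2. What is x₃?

-280.132

J′(x) = 34x - 36
Step 1: J′(2.5) = 49; x₁ = 2.5 − 0.2·49 = -7.3
Step 2: J′(-7.3) = -284.2; x₂ = -7.3 − 0.2·(-284.2) = 49.54
Step 3: J′(49.54) = 1648.36; x₃ = 49.54 − 0.2·1648.36 = -280.132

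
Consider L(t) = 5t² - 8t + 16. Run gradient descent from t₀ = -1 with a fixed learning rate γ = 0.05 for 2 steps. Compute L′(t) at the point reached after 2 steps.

L′(t) = 10t - 8
t₁ = -1 − 0.05·(-18) = -0.1
t₂ = -0.1 − 0.05·(-9) = 0.35
L′(t) at (0.35) = -4.5

-4.5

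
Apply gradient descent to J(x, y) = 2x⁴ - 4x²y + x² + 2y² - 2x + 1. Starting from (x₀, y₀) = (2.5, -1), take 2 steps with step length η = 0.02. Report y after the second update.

-0.369472

∇J = (8x³ - 8xy + 2x - 2, -4x² + 4y)
(x₁, y₁) = (2.5, -1) − 0.02·(148, -29) = (-0.46, -0.42)
(x₂, y₂) = (-0.46, -0.42) − 0.02·(-5.244288, -2.5264) = (-0.35511424, -0.369472)
y = -0.369472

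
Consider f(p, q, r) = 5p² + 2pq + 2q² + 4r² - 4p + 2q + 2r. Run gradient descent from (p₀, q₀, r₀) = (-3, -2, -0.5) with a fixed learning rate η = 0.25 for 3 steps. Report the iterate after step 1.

∇f = (10p + 2q - 4, 2p + 4q + 2, 8r + 2)
(p₁, q₁, r₁) = (-3, -2, -0.5) − 0.25·(-38, -12, -2) = (6.5, 1, 0)

(6.5, 1, 0)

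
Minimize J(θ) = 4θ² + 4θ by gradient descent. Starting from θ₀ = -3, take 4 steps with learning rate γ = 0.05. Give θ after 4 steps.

J′(θ) = 8θ + 4
θ₁ = -3 − 0.05·(-20) = -2
θ₂ = -2 − 0.05·(-12) = -1.4
θ₃ = -1.4 − 0.05·(-7.2) = -1.04
θ₄ = -1.04 − 0.05·(-4.32) = -0.824

-0.824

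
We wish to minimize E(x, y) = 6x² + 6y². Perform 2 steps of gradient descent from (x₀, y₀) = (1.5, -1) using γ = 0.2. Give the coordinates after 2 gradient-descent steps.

∇E = (12x, 12y)
Step 1: at (1.5, -1), ∇E = (18, -12) → (1.5, -1) − 0.2·(18, -12) = (-2.1, 1.4)
Step 2: at (-2.1, 1.4), ∇E = (-25.2, 16.8) → (-2.1, 1.4) − 0.2·(-25.2, 16.8) = (2.94, -1.96)

(2.94, -1.96)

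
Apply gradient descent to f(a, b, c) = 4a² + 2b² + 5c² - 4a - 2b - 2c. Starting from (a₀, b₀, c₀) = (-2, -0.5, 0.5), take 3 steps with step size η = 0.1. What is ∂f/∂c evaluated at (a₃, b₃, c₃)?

∇f = (8a - 4, 4b - 2, 10c - 2)
Step 1: at (-2, -0.5, 0.5), ∇f = (-20, -4, 3) → (-2, -0.5, 0.5) − 0.1·(-20, -4, 3) = (0, -0.1, 0.2)
Step 2: at (0, -0.1, 0.2), ∇f = (-4, -2.4, 0) → (0, -0.1, 0.2) − 0.1·(-4, -2.4, 0) = (0.4, 0.14, 0.2)
Step 3: at (0.4, 0.14, 0.2), ∇f = (-0.8, -1.44, 0) → (0.4, 0.14, 0.2) − 0.1·(-0.8, -1.44, 0) = (0.48, 0.284, 0.2)
∂f/∂c at (0.48, 0.284, 0.2) = 0

0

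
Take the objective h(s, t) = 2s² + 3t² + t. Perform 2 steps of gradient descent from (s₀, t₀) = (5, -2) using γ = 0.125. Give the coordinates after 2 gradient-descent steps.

(1.25, -0.28125)

∇h = (4s, 6t + 1)
Step 1: at (5, -2), ∇h = (20, -11) → (5, -2) − 0.125·(20, -11) = (2.5, -0.625)
Step 2: at (2.5, -0.625), ∇h = (10, -2.75) → (2.5, -0.625) − 0.125·(10, -2.75) = (1.25, -0.28125)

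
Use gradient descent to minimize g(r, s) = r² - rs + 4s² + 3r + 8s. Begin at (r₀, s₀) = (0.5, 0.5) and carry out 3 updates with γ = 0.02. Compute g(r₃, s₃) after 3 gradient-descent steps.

∇g = (2r - s + 3, -r + 8s + 8)
Step 1: at (0.5, 0.5), ∇g = (3.5, 11.5) → (0.5, 0.5) − 0.02·(3.5, 11.5) = (0.43, 0.27)
Step 2: at (0.43, 0.27), ∇g = (3.59, 9.73) → (0.43, 0.27) − 0.02·(3.59, 9.73) = (0.3582, 0.0754)
Step 3: at (0.3582, 0.0754), ∇g = (3.641, 8.245) → (0.3582, 0.0754) − 0.02·(3.641, 8.245) = (0.28538, -0.0895)
g(0.28538, -0.0895) = 0.2791642544

0.2791642544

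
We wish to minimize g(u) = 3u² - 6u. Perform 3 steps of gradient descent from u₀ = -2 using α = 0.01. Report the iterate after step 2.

-1.6508

g′(u) = 6u - 6
Step 1: g′(-2) = -18; u₁ = -2 − 0.01·(-18) = -1.82
Step 2: g′(-1.82) = -16.92; u₂ = -1.82 − 0.01·(-16.92) = -1.6508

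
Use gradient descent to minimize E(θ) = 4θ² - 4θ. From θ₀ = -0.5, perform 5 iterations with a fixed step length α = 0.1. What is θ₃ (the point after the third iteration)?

0.492

E′(θ) = 8θ - 4
Step 1: E′(-0.5) = -8; θ₁ = -0.5 − 0.1·(-8) = 0.3
Step 2: E′(0.3) = -1.6; θ₂ = 0.3 − 0.1·(-1.6) = 0.46
Step 3: E′(0.46) = -0.32; θ₃ = 0.46 − 0.1·(-0.32) = 0.492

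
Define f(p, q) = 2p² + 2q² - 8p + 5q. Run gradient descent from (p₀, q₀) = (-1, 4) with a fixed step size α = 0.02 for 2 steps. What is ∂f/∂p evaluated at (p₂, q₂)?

∇f = (4p - 8, 4q + 5)
Step 1: at (-1, 4), ∇f = (-12, 21) → (-1, 4) − 0.02·(-12, 21) = (-0.76, 3.58)
Step 2: at (-0.76, 3.58), ∇f = (-11.04, 19.32) → (-0.76, 3.58) − 0.02·(-11.04, 19.32) = (-0.5392, 3.1936)
∂f/∂p at (-0.5392, 3.1936) = -10.1568

-10.1568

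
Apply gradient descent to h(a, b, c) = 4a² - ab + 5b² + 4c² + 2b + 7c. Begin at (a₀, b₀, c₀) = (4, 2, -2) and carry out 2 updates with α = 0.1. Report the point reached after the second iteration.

(0.22, -0.1, -0.92)

∇h = (8a - b, -a + 10b + 2, 8c + 7)
(a₁, b₁, c₁) = (4, 2, -2) − 0.1·(30, 18, -9) = (1, 0.2, -1.1)
(a₂, b₂, c₂) = (1, 0.2, -1.1) − 0.1·(7.8, 3, -1.8) = (0.22, -0.1, -0.92)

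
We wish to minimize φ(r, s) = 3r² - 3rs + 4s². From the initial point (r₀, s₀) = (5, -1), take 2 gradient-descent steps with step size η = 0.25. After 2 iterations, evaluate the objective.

399.2265625

∇φ = (6r - 3s, -3r + 8s)
Step 1: at (5, -1), ∇φ = (33, -23) → (5, -1) − 0.25·(33, -23) = (-3.25, 4.75)
Step 2: at (-3.25, 4.75), ∇φ = (-33.75, 47.75) → (-3.25, 4.75) − 0.25·(-33.75, 47.75) = (5.1875, -7.1875)
φ(5.1875, -7.1875) = 399.2265625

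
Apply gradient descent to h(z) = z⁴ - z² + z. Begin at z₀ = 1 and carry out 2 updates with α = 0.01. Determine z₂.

h′(z) = 4z³ - 2z + 1
Step 1: h′(1) = 3; z₁ = 1 − 0.01·3 = 0.97
Step 2: h′(0.97) = 2.710692; z₂ = 0.97 − 0.01·2.710692 = 0.94289308

0.94289308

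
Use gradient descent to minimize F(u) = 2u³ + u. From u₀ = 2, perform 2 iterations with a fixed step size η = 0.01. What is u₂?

F′(u) = 6u² + 1
Step 1: F′(2) = 25; u₁ = 2 − 0.01·25 = 1.75
Step 2: F′(1.75) = 19.375; u₂ = 1.75 − 0.01·19.375 = 1.55625

1.55625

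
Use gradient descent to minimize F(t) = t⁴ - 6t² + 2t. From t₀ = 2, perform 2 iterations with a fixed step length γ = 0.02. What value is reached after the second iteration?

1.72544

F′(t) = 4t³ - 12t + 2
Step 1: F′(2) = 10; t₁ = 2 − 0.02·10 = 1.8
Step 2: F′(1.8) = 3.728; t₂ = 1.8 − 0.02·3.728 = 1.72544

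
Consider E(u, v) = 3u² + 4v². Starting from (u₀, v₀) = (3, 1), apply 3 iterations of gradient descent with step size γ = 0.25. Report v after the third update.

∇E = (6u, 8v)
Step 1: at (3, 1), ∇E = (18, 8) → (3, 1) − 0.25·(18, 8) = (-1.5, -1)
Step 2: at (-1.5, -1), ∇E = (-9, -8) → (-1.5, -1) − 0.25·(-9, -8) = (0.75, 1)
Step 3: at (0.75, 1), ∇E = (4.5, 8) → (0.75, 1) − 0.25·(4.5, 8) = (-0.375, -1)
v = -1

-1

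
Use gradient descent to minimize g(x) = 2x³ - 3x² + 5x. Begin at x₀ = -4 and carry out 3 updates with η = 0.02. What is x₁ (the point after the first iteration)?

-6.5

g′(x) = 6x² - 6x + 5
Step 1: g′(-4) = 125; x₁ = -4 − 0.02·125 = -6.5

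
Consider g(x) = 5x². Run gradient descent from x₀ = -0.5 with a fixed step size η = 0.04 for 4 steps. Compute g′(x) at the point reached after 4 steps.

-0.648

g′(x) = 10x
Step 1: g′(-0.5) = -5; x₁ = -0.5 − 0.04·(-5) = -0.3
Step 2: g′(-0.3) = -3; x₂ = -0.3 − 0.04·(-3) = -0.18
Step 3: g′(-0.18) = -1.8; x₃ = -0.18 − 0.04·(-1.8) = -0.108
Step 4: g′(-0.108) = -1.08; x₄ = -0.108 − 0.04·(-1.08) = -0.0648
g′(x) at (-0.0648) = -0.648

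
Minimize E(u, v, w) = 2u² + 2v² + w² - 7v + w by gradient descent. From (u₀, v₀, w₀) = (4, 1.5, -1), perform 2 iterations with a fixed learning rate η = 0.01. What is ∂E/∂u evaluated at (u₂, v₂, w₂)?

∇E = (4u, 4v - 7, 2w + 1)
Step 1: at (4, 1.5, -1), ∇E = (16, -1, -1) → (4, 1.5, -1) − 0.01·(16, -1, -1) = (3.84, 1.51, -0.99)
Step 2: at (3.84, 1.51, -0.99), ∇E = (15.36, -0.96, -0.98) → (3.84, 1.51, -0.99) − 0.01·(15.36, -0.96, -0.98) = (3.6864, 1.5196, -0.9802)
∂E/∂u at (3.6864, 1.5196, -0.9802) = 14.7456

14.7456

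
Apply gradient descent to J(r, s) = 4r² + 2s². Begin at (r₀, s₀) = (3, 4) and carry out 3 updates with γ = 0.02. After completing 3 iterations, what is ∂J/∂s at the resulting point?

12.459008

∇J = (8r, 4s)
(r₁, s₁) = (3, 4) − 0.02·(24, 16) = (2.52, 3.68)
(r₂, s₂) = (2.52, 3.68) − 0.02·(20.16, 14.72) = (2.1168, 3.3856)
(r₃, s₃) = (2.1168, 3.3856) − 0.02·(16.9344, 13.5424) = (1.778112, 3.114752)
∂J/∂s at (1.778112, 3.114752) = 12.459008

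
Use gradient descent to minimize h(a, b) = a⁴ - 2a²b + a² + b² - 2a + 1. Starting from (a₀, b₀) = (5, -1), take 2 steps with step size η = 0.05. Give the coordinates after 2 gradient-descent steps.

∇h = (4a³ - 4ab + 2a - 2, -2a² + 2b)
Step 1: at (5, -1), ∇h = (528, -52) → (5, -1) − 0.05·(528, -52) = (-21.4, 1.6)
Step 2: at (-21.4, 1.6), ∇h = (-39109.216, -912.72) → (-21.4, 1.6) − 0.05·(-39109.216, -912.72) = (1934.0608, 47.236)

(1934.0608, 47.236)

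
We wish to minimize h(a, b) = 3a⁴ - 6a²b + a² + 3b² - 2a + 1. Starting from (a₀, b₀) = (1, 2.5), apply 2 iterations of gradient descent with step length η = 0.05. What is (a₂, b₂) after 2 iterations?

∇h = (12a³ - 12ab + 2a - 2, -6a² + 6b)
(a₁, b₁) = (1, 2.5) − 0.05·(-18, 9) = (1.9, 2.05)
(a₂, b₂) = (1.9, 2.05) − 0.05·(37.368, -9.36) = (0.0316, 2.518)

(0.0316, 2.518)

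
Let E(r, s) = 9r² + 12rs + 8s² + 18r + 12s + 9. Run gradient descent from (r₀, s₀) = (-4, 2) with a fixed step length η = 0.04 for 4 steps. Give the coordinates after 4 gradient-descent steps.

(-1.98009856, 1.06430976)

∇E = (18r + 12s + 18, 12r + 16s + 12)
(r₁, s₁) = (-4, 2) − 0.04·(-30, -4) = (-2.8, 2.16)
(r₂, s₂) = (-2.8, 2.16) − 0.04·(-6.48, 12.96) = (-2.5408, 1.6416)
(r₃, s₃) = (-2.5408, 1.6416) − 0.04·(-8.0352, 7.776) = (-2.219392, 1.33056)
(r₄, s₄) = (-2.219392, 1.33056) − 0.04·(-5.982336, 6.656256) = (-1.98009856, 1.06430976)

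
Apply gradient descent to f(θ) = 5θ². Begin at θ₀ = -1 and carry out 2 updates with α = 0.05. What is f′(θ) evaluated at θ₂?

f′(θ) = 10θ
Step 1: f′(-1) = -10; θ₁ = -1 − 0.05·(-10) = -0.5
Step 2: f′(-0.5) = -5; θ₂ = -0.5 − 0.05·(-5) = -0.25
f′(θ) at (-0.25) = -2.5

-2.5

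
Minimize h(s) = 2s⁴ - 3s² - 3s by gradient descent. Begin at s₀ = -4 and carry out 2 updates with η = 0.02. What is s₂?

h′(s) = 8s³ - 6s - 3
Step 1: h′(-4) = -491; s₁ = -4 − 0.02·(-491) = 5.82
Step 2: h′(5.82) = 1539.178944; s₂ = 5.82 − 0.02·1539.178944 = -24.96357888

-24.96357888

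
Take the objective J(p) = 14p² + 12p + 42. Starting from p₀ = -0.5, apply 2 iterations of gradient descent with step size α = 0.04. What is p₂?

J′(p) = 28p + 12
Step 1: J′(-0.5) = -2; p₁ = -0.5 − 0.04·(-2) = -0.42
Step 2: J′(-0.42) = 0.24; p₂ = -0.42 − 0.04·0.24 = -0.4296

-0.4296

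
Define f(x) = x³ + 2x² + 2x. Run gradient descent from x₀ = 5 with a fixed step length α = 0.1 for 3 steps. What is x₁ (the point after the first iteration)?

-4.7

f′(x) = 3x² + 4x + 2
Step 1: f′(5) = 97; x₁ = 5 − 0.1·97 = -4.7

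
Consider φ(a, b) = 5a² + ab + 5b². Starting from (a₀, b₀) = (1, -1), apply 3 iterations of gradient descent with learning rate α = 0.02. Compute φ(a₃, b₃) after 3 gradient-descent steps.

∇φ = (10a + b, a + 10b)
Step 1: at (1, -1), ∇φ = (9, -9) → (1, -1) − 0.02·(9, -9) = (0.82, -0.82)
Step 2: at (0.82, -0.82), ∇φ = (7.38, -7.38) → (0.82, -0.82) − 0.02·(7.38, -7.38) = (0.6724, -0.6724)
Step 3: at (0.6724, -0.6724), ∇φ = (6.0516, -6.0516) → (0.6724, -0.6724) − 0.02·(6.0516, -6.0516) = (0.551368, -0.551368)
φ(0.551368, -0.551368) = 2.736060042816

2.736060042816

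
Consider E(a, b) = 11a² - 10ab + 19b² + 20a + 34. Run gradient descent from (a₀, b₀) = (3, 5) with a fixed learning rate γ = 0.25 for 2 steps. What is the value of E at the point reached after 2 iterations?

∇E = (22a - 10b + 20, -10a + 38b)
(a₁, b₁) = (3, 5) − 0.25·(36, 160) = (-6, -35)
(a₂, b₂) = (-6, -35) − 0.25·(238, -1270) = (-65.5, 282.5)
E(-65.5, 282.5) = 1747273

1747273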